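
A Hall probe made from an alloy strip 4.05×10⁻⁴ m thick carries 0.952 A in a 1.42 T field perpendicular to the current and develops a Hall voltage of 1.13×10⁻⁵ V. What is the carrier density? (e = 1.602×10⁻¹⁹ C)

From V_H = IB/(n e t), n = IB/(V_H e t).
n = (0.952)(1.42)/((1.13×10⁻⁵)(1.602×10⁻¹⁹)(4.05×10⁻⁴)) ≈ 1.84×10²⁷ m⁻³.

n ≈ 1.84×10²⁷ m⁻³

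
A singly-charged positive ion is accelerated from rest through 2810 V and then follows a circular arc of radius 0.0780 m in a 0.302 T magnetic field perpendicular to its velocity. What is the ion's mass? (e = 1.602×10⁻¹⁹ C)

m ≈ 1.58×10⁻²⁶ kg

Combine |q|V = ½mv² and r = mv/(|q|B): eliminate v to get m = qB²r²/(2V).
m = (1.602×10⁻¹⁹)(0.302)²(0.0780)²/(2·2810) ≈ 1.58×10⁻²⁶ kg.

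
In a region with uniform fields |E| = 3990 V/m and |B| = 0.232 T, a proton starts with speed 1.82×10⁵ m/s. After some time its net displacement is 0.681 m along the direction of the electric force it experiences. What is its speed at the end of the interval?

B does no work; ΔKE = |q|E d.
½mv_f² = ½mv₀² + |q|Ed = ½(1.673×10⁻²⁷)(1.82×10⁵)² + (1.602×10⁻¹⁹)(3990)(0.681) ≈ 2.771×10⁻¹⁷ J + 4.353×10⁻¹⁶ J ≈ 4.630×10⁻¹⁶ J.
v_f = √(2·4.630×10⁻¹⁶/1.673×10⁻²⁷) ≈ 7.44×10⁵ m/s.

v_f ≈ 7.44×10⁵ m/s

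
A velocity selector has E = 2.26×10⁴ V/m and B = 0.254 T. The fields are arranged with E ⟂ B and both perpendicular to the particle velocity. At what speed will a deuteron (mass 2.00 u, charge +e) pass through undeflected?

For undeflected motion the electric and magnetic forces balance: qE = qvB.
v = E/B = 2.26×10⁴/0.254 = 8.90×10⁴ m/s.
The result is independent of the particle's charge and mass.

v = 8.90×10⁴ m/s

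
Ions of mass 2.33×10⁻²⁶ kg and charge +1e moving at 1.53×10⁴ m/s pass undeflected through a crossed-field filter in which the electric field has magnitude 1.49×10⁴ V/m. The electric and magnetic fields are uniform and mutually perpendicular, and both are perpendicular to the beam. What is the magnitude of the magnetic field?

Balance of forces in the selector: qE = qvB ⇒ B = E/v.
B = 1.49×10⁴/1.53×10⁴ = 0.974 T.

B = 0.974 T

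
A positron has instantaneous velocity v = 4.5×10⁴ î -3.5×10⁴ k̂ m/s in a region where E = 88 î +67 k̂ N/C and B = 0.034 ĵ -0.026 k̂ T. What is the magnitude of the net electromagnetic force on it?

v×B = (1190, 1170, 1530) N/C.
E + v×B = (1280, 1170, 1600) N/C.
F = q(E + v×B) = (1.602×10⁻¹⁹ C)·(1280, 1170, 1600) = (2.05×10⁻¹⁶, 1.87×10⁻¹⁶, 2.56×10⁻¹⁶) N.
|F| = 3.77×10⁻¹⁶ N.

|F| ≈ 3.77×10⁻¹⁶ N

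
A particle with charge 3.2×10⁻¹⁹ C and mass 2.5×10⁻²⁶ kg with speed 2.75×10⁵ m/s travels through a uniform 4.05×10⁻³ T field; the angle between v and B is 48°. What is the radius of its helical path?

v⊥ = v sinθ = 2.75×10⁵·sin48° ≈ 2.044×10⁵ m/s.
r = m v⊥/(|q|B) = (2.5×10⁻²⁶)(2.044×10⁵)/((3.2×10⁻¹⁹)(4.05×10⁻³)) ≈ 3.94 m.

r ≈ 3.94 m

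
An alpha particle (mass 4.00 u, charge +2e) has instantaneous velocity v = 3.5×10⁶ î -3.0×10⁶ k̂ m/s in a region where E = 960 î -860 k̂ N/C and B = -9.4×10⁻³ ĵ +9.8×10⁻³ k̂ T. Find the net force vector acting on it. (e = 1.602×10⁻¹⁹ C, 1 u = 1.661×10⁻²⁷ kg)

v×B = (-2.82×10⁴, -3.43×10⁴, -3.29×10⁴) N/C.
E + v×B = (-2.72×10⁴, -3.43×10⁴, -3.38×10⁴) N/C.
F = q(E + v×B) = (3.204×10⁻¹⁹ C)·(-2.72×10⁴, -3.43×10⁴, -3.38×10⁴) = (-8.73×10⁻¹⁵, -1.10×10⁻¹⁴, -1.08×10⁻¹⁴) N.

F ≈ (-8.73×10⁻¹⁵, -1.10×10⁻¹⁴, -1.08×10⁻¹⁴) N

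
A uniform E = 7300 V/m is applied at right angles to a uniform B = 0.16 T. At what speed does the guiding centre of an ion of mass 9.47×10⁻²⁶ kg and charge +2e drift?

v_d ≈ 4.6×10⁴ m/s

In crossed fields the guiding centre drifts at v_d = |E×B|/B² = E/B, independent of charge and mass.
v_d = 7300/0.16 = 4.6×10⁴ m/s.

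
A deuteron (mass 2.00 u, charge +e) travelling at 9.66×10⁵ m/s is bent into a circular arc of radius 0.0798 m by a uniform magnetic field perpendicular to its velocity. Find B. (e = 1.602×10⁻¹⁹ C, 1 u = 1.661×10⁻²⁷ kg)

From |q|vB = mv²/r, B = mv/(|q|r).
B = (3.322×10⁻²⁷)(9.66×10⁵)/((1.602×10⁻¹⁹)(0.0798)) ≈ 0.251 T.

B ≈ 0.251 T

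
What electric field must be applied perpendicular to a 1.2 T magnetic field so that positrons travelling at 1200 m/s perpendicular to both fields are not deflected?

For straight-line motion qE = qvB, so E = vB.
E = 1200 × 1.2 = 1400 V/m.

E = 1400 V/m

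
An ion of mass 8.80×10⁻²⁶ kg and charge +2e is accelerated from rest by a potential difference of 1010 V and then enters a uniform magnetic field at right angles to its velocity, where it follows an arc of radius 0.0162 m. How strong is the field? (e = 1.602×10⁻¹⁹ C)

v = √(2|q|V/m) = √(2·3.204×10⁻¹⁹·1010/8.80×10⁻²⁶) ≈ 8.576×10⁴ m/s.
B = mv/(|q|r) = (8.80×10⁻²⁶)(8.576×10⁴)/((3.204×10⁻¹⁹)(0.0162)) ≈ 1.45 T.

B ≈ 1.45 T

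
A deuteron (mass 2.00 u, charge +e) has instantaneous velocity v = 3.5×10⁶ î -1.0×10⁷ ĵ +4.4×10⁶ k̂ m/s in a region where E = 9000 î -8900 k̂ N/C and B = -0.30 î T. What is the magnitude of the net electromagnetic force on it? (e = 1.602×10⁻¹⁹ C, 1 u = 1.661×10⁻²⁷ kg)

|F| ≈ 5.26×10⁻¹³ N

v×B = (0, -1.32×10⁶, -3.00×10⁶) N/C.
E + v×B = (9000, -1.32×10⁶, -3.01×10⁶) N/C.
F = q(E + v×B) = (1.602×10⁻¹⁹ C)·(9000, -1.32×10⁶, -3.01×10⁶) = (1.44×10⁻¹⁵, -2.11×10⁻¹³, -4.82×10⁻¹³) N.
|F| = 5.26×10⁻¹³ N.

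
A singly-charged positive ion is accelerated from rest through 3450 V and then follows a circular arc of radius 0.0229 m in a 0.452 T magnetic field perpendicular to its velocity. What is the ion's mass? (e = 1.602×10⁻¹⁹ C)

Combine |q|V = ½mv² and r = mv/(|q|B): eliminate v to get m = qB²r²/(2V).
m = (1.602×10⁻¹⁹)(0.452)²(0.0229)²/(2·3450) ≈ 2.49×10⁻²⁷ kg.

m ≈ 2.49×10⁻²⁷ kg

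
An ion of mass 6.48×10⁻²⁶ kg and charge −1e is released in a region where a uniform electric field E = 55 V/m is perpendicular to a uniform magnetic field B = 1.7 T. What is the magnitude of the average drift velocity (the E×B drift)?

v_d ≈ 32 m/s

In crossed fields the guiding centre drifts at v_d = |E×B|/B² = E/B, independent of charge and mass.
v_d = 55/1.7 = 32 m/s.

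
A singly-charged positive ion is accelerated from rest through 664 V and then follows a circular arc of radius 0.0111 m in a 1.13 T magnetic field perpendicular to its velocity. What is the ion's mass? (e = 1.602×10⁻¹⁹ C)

Combine |q|V = ½mv² and r = mv/(|q|B): eliminate v to get m = qB²r²/(2V).
m = (1.602×10⁻¹⁹)(1.13)²(0.0111)²/(2·664) ≈ 1.90×10⁻²⁶ kg.

m ≈ 1.90×10⁻²⁶ kg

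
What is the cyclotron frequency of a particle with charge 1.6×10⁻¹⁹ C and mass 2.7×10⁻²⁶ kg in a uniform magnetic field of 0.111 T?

f = |q|B/(2πm).
f = (1.6×10⁻¹⁹)(0.111)/(2π·2.7×10⁻²⁶) ≈ 1.05×10⁵ Hz.

f ≈ 1.05×10⁵ Hz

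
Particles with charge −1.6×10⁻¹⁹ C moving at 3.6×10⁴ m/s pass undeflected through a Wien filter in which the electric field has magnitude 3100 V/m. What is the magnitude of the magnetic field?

B = 0.086 T

Balance of forces in the selector: qE = qvB ⇒ B = E/v.
B = 3100/3.6×10⁴ = 0.086 T.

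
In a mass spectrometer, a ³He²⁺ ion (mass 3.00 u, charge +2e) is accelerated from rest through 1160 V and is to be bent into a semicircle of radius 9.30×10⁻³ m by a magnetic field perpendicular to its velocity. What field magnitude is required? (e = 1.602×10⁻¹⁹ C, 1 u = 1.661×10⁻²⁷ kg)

B ≈ 0.646 T

v = √(2|q|V/m) = √(2·3.204×10⁻¹⁹·1160/4.983×10⁻²⁷) ≈ 3.862×10⁵ m/s.
B = mv/(|q|r) = (4.983×10⁻²⁷)(3.862×10⁵)/((3.204×10⁻¹⁹)(9.30×10⁻³)) ≈ 0.646 T.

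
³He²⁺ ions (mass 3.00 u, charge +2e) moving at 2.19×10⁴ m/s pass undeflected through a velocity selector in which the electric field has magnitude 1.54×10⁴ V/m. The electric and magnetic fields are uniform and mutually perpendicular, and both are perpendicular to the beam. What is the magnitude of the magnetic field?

Balance of forces in the selector: qE = qvB ⇒ B = E/v.
B = 1.54×10⁴/2.19×10⁴ = 0.703 T.

B = 0.703 T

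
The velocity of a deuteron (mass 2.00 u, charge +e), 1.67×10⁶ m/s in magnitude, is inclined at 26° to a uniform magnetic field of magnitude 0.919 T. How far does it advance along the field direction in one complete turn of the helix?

v∥ = v cosθ = 1.67×10⁶·cos26° ≈ 1.501×10⁶ m/s.
T = 2πm/(|q|B) = 2π(3.322×10⁻²⁷)/((1.602×10⁻¹⁹)(0.919)) ≈ 1.418×10⁻⁷ s.
pitch = v∥ T = (1.501×10⁶)(1.418×10⁻⁷) ≈ 0.213 m.

p ≈ 0.213 m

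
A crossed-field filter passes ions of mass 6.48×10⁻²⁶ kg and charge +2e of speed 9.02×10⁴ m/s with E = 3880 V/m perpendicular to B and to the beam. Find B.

B = 0.0430 T

Balance of forces in the selector: qE = qvB ⇒ B = E/v.
B = 3880/9.02×10⁴ = 0.0430 T.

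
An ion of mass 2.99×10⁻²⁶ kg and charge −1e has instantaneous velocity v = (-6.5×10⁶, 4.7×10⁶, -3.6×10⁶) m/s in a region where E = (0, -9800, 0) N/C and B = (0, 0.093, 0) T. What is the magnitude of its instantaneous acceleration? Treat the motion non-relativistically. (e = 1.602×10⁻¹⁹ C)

|a| ≈ 3.70×10¹² m/s²

v×B = (3.35×10⁵, 0, -6.04×10⁵) N/C.
E + v×B = (3.35×10⁵, -9800, -6.04×10⁵) N/C.
F = q(E + v×B) = (−1.602×10⁻¹⁹ C)·(3.35×10⁵, -9800, -6.04×10⁵) = (-5.36×10⁻¹⁴, 1.57×10⁻¹⁵, 9.68×10⁻¹⁴) N.
|a| = |F|/m = 1.107×10⁻¹³/2.99×10⁻²⁶ ≈ 3.70×10¹² m/s².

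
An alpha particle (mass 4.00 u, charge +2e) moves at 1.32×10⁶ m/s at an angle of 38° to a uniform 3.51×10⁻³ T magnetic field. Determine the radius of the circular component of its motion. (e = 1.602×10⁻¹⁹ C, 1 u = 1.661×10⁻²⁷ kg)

v⊥ = v sinθ = 1.32×10⁶·sin38° ≈ 8.127×10⁵ m/s.
r = m v⊥/(|q|B) = (6.644×10⁻²⁷)(8.127×10⁵)/((3.204×10⁻¹⁹)(3.51×10⁻³)) ≈ 4.80 m.

r ≈ 4.80 m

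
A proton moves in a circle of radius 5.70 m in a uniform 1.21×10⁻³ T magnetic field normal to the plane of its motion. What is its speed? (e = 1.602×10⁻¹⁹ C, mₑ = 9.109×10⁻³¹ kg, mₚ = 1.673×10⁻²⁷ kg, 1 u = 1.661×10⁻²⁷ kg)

From |q|vB = mv²/r, v = |q|Br/m.
v = (1.602×10⁻¹⁹)(1.21×10⁻³)(5.70)/1.673×10⁻²⁷ ≈ 6.60×10⁵ m/s.

v ≈ 6.60×10⁵ m/s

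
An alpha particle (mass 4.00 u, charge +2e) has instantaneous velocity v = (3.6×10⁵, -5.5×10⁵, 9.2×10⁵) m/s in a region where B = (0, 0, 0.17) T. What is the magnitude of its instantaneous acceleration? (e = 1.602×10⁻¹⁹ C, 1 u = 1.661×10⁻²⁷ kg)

v×B = (-9.35×10⁴, -6.12×10⁴, 0) N/C.
F = q v×B = (3.204×10⁻¹⁹ C)·(-9.35×10⁴, -6.12×10⁴, 0) = (-3.00×10⁻¹⁴, -1.96×10⁻¹⁴, 0) N.
|a| = |F|/m = 3.580×10⁻¹⁴/6.644×10⁻²⁷ ≈ 5.39×10¹² m/s².

|a| ≈ 5.39×10¹² m/s²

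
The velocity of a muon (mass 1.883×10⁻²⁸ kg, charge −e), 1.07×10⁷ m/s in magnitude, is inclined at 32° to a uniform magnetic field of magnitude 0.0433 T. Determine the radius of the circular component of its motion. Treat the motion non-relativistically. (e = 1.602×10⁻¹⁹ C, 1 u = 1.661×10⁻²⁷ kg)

v⊥ = v sinθ = 1.07×10⁷·sin32° ≈ 5.670×10⁶ m/s.
r = m v⊥/(|q|B) = (1.883×10⁻²⁸)(5.670×10⁶)/((1.602×10⁻¹⁹)(0.0433)) ≈ 0.154 m.

r ≈ 0.154 m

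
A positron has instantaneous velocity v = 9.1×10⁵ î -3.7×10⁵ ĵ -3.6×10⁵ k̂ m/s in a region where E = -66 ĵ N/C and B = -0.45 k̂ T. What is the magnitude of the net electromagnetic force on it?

v×B = (1.66×10⁵, 4.10×10⁵, 0) N/C.
E + v×B = (1.66×10⁵, 4.09×10⁵, 0) N/C.
F = q(E + v×B) = (1.602×10⁻¹⁹ C)·(1.66×10⁵, 4.09×10⁵, 0) = (2.67×10⁻¹⁴, 6.56×10⁻¹⁴, 0) N.
|F| = 7.08×10⁻¹⁴ N.

|F| ≈ 7.08×10⁻¹⁴ N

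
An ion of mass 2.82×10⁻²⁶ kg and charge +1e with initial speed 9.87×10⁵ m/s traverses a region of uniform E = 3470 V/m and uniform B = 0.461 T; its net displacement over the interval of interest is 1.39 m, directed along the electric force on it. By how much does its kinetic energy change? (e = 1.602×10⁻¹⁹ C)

ΔKE ≈ 7.73×10⁻¹⁶ J

The magnetic force is always ⟂ v and does no work; only the electric force changes KE.
ΔKE = F_E · d = |q|E d = (1.602×10⁻¹⁹)(3470)(1.39) ≈ 7.73×10⁻¹⁶ J.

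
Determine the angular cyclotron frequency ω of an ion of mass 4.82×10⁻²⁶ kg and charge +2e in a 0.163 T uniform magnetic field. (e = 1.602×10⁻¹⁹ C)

ω ≈ 1.08×10⁶ rad/s

ω = |q|B/m.
ω = (3.204×10⁻¹⁹)(0.163)/4.82×10⁻²⁶ ≈ 1.08×10⁶ rad/s.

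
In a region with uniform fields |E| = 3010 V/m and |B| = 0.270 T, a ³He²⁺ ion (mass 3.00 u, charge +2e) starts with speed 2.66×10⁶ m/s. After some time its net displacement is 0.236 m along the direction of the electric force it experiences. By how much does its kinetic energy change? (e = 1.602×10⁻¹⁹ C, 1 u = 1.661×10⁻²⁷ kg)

ΔKE ≈ 2.28×10⁻¹⁶ J

The magnetic force is always ⟂ v and does no work; only the electric force changes KE.
ΔKE = F_E · d = |q|E d = (3.204×10⁻¹⁹)(3010)(0.236) ≈ 2.28×10⁻¹⁶ J.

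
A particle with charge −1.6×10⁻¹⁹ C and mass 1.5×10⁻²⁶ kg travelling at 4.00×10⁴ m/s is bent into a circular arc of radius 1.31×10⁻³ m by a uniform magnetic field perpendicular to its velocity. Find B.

From |q|vB = mv²/r, B = mv/(|q|r).
B = (1.5×10⁻²⁶)(4.00×10⁴)/((1.6×10⁻¹⁹)(1.31×10⁻³)) ≈ 2.86 T.

B ≈ 2.86 T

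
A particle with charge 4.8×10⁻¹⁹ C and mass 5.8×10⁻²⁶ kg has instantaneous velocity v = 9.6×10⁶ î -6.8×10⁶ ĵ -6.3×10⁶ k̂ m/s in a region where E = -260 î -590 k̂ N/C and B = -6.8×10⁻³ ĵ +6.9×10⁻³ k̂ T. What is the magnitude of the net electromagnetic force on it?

v×B = (-8.98×10⁴, -6.62×10⁴, -6.53×10⁴) N/C.
E + v×B = (-9.00×10⁴, -6.62×10⁴, -6.59×10⁴) N/C.
F = q(E + v×B) = (4.8×10⁻¹⁹ C)·(-9.00×10⁴, -6.62×10⁴, -6.59×10⁴) = (-4.32×10⁻¹⁴, -3.18×10⁻¹⁴, -3.16×10⁻¹⁴) N.
|F| = 6.23×10⁻¹⁴ N.

|F| ≈ 6.23×10⁻¹⁴ N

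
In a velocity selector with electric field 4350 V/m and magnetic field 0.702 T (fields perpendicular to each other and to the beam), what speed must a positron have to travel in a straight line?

v = 6200 m/s

Zero net Lorentz force requires |qE| = |q v×B|, i.e. E = vB.
v = E/B = 4350/0.702 = 6200 m/s.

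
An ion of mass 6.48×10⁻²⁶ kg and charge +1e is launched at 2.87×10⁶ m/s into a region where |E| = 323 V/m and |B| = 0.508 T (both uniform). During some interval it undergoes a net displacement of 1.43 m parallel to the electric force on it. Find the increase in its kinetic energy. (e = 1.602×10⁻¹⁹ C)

The magnetic force is always ⟂ v and does no work; only the electric force changes KE.
ΔKE = F_E · d = |q|E d = (1.602×10⁻¹⁹)(323)(1.43) ≈ 7.40×10⁻¹⁷ J.

ΔKE ≈ 7.40×10⁻¹⁷ J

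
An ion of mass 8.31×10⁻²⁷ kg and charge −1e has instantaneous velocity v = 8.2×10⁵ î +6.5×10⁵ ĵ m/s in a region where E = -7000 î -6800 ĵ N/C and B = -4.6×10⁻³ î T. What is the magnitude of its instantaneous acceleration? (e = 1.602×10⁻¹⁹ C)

v×B = (0, 0, 2990) N/C.
E + v×B = (-7000, -6800, 2990) N/C.
F = q(E + v×B) = (−1.602×10⁻¹⁹ C)·(-7000, -6800, 2990) = (1.12×10⁻¹⁵, 1.09×10⁻¹⁵, -4.79×10⁻¹⁶) N.
|a| = |F|/m = 1.635×10⁻¹⁵/8.31×10⁻²⁷ ≈ 1.97×10¹¹ m/s².

|a| ≈ 1.97×10¹¹ m/s²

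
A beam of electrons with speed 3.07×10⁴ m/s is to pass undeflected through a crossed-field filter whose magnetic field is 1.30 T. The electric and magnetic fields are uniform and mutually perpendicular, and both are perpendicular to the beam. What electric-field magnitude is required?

For straight-line motion qE = qvB, so E = vB.
E = 3.07×10⁴ × 1.30 = 3.99×10⁴ V/m.

E = 3.99×10⁴ V/m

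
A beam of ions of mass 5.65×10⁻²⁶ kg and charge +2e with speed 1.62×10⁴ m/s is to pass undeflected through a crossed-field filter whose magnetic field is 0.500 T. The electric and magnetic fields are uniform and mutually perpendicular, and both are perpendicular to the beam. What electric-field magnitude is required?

For straight-line motion qE = qvB, so E = vB.
E = 1.62×10⁴ × 0.500 = 8100 V/m.

E = 8100 V/m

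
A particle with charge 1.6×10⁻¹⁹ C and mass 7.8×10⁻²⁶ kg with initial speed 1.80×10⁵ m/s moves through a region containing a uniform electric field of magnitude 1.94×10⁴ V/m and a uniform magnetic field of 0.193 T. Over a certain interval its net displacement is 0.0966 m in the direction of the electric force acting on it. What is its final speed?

v_f ≈ 2.00×10⁵ m/s

B does no work; ΔKE = |q|E d.
½mv_f² = ½mv₀² + |q|Ed = ½(7.8×10⁻²⁶)(1.80×10⁵)² + (1.6×10⁻¹⁹)(1.94×10⁴)(0.0966) ≈ 1.264×10⁻¹⁵ J + 2.998×10⁻¹⁶ J ≈ 1.563×10⁻¹⁵ J.
v_f = √(2·1.563×10⁻¹⁵/7.8×10⁻²⁶) ≈ 2.00×10⁵ m/s.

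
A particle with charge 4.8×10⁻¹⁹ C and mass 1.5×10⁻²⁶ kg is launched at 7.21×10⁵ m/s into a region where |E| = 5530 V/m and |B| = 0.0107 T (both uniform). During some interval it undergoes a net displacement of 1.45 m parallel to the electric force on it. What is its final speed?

B does no work; ΔKE = |q|E d.
½mv_f² = ½mv₀² + |q|Ed = ½(1.5×10⁻²⁶)(7.21×10⁵)² + (4.8×10⁻¹⁹)(5530)(1.45) ≈ 3.899×10⁻¹⁵ J + 3.849×10⁻¹⁵ J ≈ 7.748×10⁻¹⁵ J.
v_f = √(2·7.748×10⁻¹⁵/1.5×10⁻²⁶) ≈ 1.02×10⁶ m/s.

v_f ≈ 1.02×10⁶ m/s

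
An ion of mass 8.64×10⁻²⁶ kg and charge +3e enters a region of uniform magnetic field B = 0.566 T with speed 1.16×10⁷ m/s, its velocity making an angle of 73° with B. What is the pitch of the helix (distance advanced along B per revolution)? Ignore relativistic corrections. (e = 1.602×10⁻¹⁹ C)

v∥ = v cosθ = 1.16×10⁷·cos73° ≈ 3.392×10⁶ m/s.
T = 2πm/(|q|B) = 2π(8.64×10⁻²⁶)/((4.806×10⁻¹⁹)(0.566)) ≈ 1.996×10⁻⁶ s.
pitch = v∥ T = (3.392×10⁶)(1.996×10⁻⁶) ≈ 6.77 m.

p ≈ 6.77 m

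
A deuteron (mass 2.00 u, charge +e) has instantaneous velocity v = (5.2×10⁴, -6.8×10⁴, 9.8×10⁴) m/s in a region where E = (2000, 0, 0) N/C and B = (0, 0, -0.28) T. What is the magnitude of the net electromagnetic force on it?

|F| ≈ 4.10×10⁻¹⁵ N

v×B = (1.90×10⁴, 1.46×10⁴, 0) N/C.
E + v×B = (2.10×10⁴, 1.46×10⁴, 0) N/C.
F = q(E + v×B) = (1.602×10⁻¹⁹ C)·(2.10×10⁴, 1.46×10⁴, 0) = (3.37×10⁻¹⁵, 2.33×10⁻¹⁵, 0) N.
|F| = 4.10×10⁻¹⁵ N.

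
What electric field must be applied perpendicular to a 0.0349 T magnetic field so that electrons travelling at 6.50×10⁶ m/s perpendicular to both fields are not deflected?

For straight-line motion qE = qvB, so E = vB.
E = 6.50×10⁶ × 0.0349 = 2.27×10⁵ V/m.

E = 2.27×10⁵ V/m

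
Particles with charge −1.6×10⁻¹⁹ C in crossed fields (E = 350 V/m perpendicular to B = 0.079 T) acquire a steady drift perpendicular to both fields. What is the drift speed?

In crossed fields the guiding centre drifts at v_d = |E×B|/B² = E/B, independent of charge and mass.
v_d = 350/0.079 = 4400 m/s.

v_d ≈ 4400 m/s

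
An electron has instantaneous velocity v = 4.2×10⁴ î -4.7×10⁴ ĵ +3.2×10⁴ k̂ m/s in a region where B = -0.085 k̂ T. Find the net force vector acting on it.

v×B = (4000, 3570, 0) N/C.
F = q v×B = (−1.602×10⁻¹⁹ C)·(4000, 3570, 0) = (-6.40×10⁻¹⁶, -5.72×10⁻¹⁶, 0) N.

F ≈ (-6.40×10⁻¹⁶, -5.72×10⁻¹⁶, 0) N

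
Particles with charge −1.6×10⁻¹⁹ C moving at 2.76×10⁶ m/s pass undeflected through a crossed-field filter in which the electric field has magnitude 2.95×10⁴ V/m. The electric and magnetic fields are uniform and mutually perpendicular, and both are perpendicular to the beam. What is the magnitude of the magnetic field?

Balance of forces in the selector: qE = qvB ⇒ B = E/v.
B = 2.95×10⁴/2.76×10⁶ = 0.0107 T.

B = 0.0107 T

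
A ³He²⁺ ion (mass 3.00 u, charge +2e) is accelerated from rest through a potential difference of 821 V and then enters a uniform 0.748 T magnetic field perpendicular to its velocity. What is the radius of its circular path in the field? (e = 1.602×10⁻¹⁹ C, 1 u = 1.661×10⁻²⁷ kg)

r ≈ 6.76×10⁻³ m

Acceleration: |q|V = ½mv² ⇒ v = √(2|q|V/m) = √(2·3.204×10⁻¹⁹·821/4.983×10⁻²⁷) ≈ 3.249×10⁵ m/s.
In the field: r = mv/(|q|B) = (4.983×10⁻²⁷)(3.249×10⁵)/((3.204×10⁻¹⁹)(0.748)) ≈ 6.76×10⁻³ m.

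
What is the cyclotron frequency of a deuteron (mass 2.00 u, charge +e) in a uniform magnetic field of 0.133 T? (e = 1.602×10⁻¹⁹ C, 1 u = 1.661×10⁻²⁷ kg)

f ≈ 1.02×10⁶ Hz

f = |q|B/(2πm).
f = (1.602×10⁻¹⁹)(0.133)/(2π·3.322×10⁻²⁷) ≈ 1.02×10⁶ Hz.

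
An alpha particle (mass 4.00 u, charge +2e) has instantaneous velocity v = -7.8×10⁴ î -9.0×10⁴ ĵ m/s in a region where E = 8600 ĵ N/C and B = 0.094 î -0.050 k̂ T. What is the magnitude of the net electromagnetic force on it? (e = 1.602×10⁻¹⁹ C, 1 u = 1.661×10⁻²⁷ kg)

|F| ≈ 3.42×10⁻¹⁵ N

v×B = (4500, -3900, 8460) N/C.
E + v×B = (4500, 4700, 8460) N/C.
F = q(E + v×B) = (3.204×10⁻¹⁹ C)·(4500, 4700, 8460) = (1.44×10⁻¹⁵, 1.51×10⁻¹⁵, 2.71×10⁻¹⁵) N.
|F| = 3.42×10⁻¹⁵ N.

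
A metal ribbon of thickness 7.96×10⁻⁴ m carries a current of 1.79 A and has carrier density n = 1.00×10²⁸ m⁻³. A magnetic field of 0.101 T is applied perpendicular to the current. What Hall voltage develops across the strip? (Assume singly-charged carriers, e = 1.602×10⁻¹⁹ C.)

V_H = IB/(n e t).
V_H = (1.79)(0.101)/((1.00×10²⁸)(1.602×10⁻¹⁹)(7.96×10⁻⁴)) ≈ 1.42×10⁻⁷ V.

V_H ≈ 1.42×10⁻⁷ V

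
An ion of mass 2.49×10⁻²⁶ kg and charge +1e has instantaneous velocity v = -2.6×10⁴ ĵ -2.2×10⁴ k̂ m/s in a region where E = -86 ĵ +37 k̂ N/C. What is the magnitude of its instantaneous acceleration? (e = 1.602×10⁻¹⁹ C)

|a| ≈ 6.02×10⁸ m/s²

Only an electric field acts, so F = qE = (1.602×10⁻¹⁹ C)·(0, -86.0, 37.0) = (0, -1.38×10⁻¹⁷, 5.93×10⁻¹⁸) N.
|a| = |F|/m = 1.500×10⁻¹⁷/2.49×10⁻²⁶ ≈ 6.02×10⁸ m/s².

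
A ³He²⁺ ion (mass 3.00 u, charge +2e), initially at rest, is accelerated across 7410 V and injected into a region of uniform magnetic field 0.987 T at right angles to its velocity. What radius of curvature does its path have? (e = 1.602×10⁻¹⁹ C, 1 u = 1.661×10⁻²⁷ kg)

r ≈ 0.0154 m

Acceleration: |q|V = ½mv² ⇒ v = √(2|q|V/m) = √(2·3.204×10⁻¹⁹·7410/4.983×10⁻²⁷) ≈ 9.762×10⁵ m/s.
In the field: r = mv/(|q|B) = (4.983×10⁻²⁷)(9.762×10⁵)/((3.204×10⁻¹⁹)(0.987)) ≈ 0.0154 m.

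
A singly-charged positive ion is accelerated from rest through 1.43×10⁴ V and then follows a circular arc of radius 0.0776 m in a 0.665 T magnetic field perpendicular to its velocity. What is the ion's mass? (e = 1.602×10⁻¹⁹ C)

Combine |q|V = ½mv² and r = mv/(|q|B): eliminate v to get m = qB²r²/(2V).
m = (1.602×10⁻¹⁹)(0.665)²(0.0776)²/(2·1.43×10⁴) ≈ 1.49×10⁻²⁶ kg.

m ≈ 1.49×10⁻²⁶ kg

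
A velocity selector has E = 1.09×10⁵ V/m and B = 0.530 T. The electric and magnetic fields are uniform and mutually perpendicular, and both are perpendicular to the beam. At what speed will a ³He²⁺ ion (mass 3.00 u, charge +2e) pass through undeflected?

Straight-line motion ⇒ electric and magnetic forces cancel, so E = vB.
v = E/B = 1.09×10⁵/0.530 = 2.06×10⁵ m/s.
The result is independent of the particle's charge and mass.

v = 2.06×10⁵ m/s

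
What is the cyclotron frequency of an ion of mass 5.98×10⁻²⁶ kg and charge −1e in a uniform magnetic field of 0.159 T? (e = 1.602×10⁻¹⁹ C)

f ≈ 6.78×10⁴ Hz

f = |q|B/(2πm).
f = (1.602×10⁻¹⁹)(0.159)/(2π·5.98×10⁻²⁶) ≈ 6.78×10⁴ Hz.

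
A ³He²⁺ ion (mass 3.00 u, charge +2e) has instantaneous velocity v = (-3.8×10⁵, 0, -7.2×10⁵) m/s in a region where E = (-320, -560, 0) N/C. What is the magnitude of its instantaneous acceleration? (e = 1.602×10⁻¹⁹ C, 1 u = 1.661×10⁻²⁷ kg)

|a| ≈ 4.15×10¹⁰ m/s²

Only an electric field acts, so F = qE = (3.204×10⁻¹⁹ C)·(-320, -560, 0) = (-1.03×10⁻¹⁶, -1.79×10⁻¹⁶, 0) N.
|a| = |F|/m = 2.067×10⁻¹⁶/4.983×10⁻²⁷ ≈ 4.15×10¹⁰ m/s².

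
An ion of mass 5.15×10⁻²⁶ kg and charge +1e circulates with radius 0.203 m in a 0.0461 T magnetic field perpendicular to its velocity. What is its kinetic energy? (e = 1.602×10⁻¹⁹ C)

KE ≈ 136 eV

v = |q|Br/m, then KE = ½mv² = (qBr)²/(2m).
v = (1.602×10⁻¹⁹)(0.0461)(0.203)/5.15×10⁻²⁶ ≈ 2.911×10⁴ m/s.
KE = ½(5.15×10⁻²⁶)(2.911×10⁴)² ≈ 2.18×10⁻¹⁷ J = 136 eV.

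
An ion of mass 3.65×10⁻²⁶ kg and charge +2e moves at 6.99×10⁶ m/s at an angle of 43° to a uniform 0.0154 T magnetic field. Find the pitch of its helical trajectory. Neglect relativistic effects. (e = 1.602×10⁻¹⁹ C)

v∥ = v cosθ = 6.99×10⁶·cos43° ≈ 5.112×10⁶ m/s.
T = 2πm/(|q|B) = 2π(3.65×10⁻²⁶)/((3.204×10⁻¹⁹)(0.0154)) ≈ 4.648×10⁻⁵ s.
pitch = v∥ T = (5.112×10⁶)(4.648×10⁻⁵) ≈ 238 m.

p ≈ 238 m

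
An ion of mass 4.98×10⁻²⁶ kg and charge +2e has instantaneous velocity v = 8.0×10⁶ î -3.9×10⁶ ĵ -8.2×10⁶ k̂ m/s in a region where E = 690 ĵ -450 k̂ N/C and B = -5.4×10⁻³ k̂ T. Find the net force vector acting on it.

v×B = (2.11×10⁴, 4.32×10⁴, 0) N/C.
E + v×B = (2.11×10⁴, 4.39×10⁴, -450) N/C.
F = q(E + v×B) = (3.204×10⁻¹⁹ C)·(2.11×10⁴, 4.39×10⁴, -450) = (6.75×10⁻¹⁵, 1.41×10⁻¹⁴, -1.44×10⁻¹⁶) N.

F ≈ (6.75×10⁻¹⁵, 1.41×10⁻¹⁴, -1.44×10⁻¹⁶) N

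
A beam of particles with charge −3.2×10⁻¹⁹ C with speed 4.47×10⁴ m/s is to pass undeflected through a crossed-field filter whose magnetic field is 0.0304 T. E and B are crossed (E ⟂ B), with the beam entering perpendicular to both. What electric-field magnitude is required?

For straight-line motion qE = qvB, so E = vB.
E = 4.47×10⁴ × 0.0304 = 1360 V/m.

E = 1360 V/m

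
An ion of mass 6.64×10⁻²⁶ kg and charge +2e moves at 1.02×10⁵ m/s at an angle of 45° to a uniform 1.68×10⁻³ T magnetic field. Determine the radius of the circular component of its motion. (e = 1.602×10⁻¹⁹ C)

v⊥ = v sinθ = 1.02×10⁵·sin45° ≈ 7.212×10⁴ m/s.
r = m v⊥/(|q|B) = (6.64×10⁻²⁶)(7.212×10⁴)/((3.204×10⁻¹⁹)(1.68×10⁻³)) ≈ 8.90 m.

r ≈ 8.90 m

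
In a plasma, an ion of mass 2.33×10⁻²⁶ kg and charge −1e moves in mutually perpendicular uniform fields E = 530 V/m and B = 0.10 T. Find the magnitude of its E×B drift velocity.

The steady drift has the magnetic force balancing the electric force, so v_d = E/B.
v_d = 530/0.10 = 5300 m/s.

v_d ≈ 5300 m/s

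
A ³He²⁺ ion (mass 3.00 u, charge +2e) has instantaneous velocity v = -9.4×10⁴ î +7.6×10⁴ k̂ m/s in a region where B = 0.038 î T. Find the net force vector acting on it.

v×B = (0, 2890, 0) N/C.
F = q v×B = (3.204×10⁻¹⁹ C)·(0, 2890, 0) = (0, 9.25×10⁻¹⁶, 0) N.

F ≈ (0, 9.25×10⁻¹⁶, 0) N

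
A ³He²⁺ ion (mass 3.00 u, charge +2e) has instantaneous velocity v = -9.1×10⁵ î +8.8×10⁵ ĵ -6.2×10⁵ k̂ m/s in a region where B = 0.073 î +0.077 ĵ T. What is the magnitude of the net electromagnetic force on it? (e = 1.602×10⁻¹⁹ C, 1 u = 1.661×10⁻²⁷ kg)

|F| ≈ 4.79×10⁻¹⁴ N

v×B = (4.77×10⁴, -4.53×10⁴, -1.34×10⁵) N/C.
F = q v×B = (3.204×10⁻¹⁹ C)·(4.77×10⁴, -4.53×10⁴, -1.34×10⁵) = (1.53×10⁻¹⁴, -1.45×10⁻¹⁴, -4.30×10⁻¹⁴) N.
|F| = 4.79×10⁻¹⁴ N.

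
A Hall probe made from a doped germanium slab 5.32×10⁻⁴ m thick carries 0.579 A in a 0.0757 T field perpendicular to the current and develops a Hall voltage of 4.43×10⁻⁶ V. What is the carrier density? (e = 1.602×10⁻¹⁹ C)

n ≈ 1.16×10²⁶ m⁻³

From V_H = IB/(n e t), n = IB/(V_H e t).
n = (0.579)(0.0757)/((4.43×10⁻⁶)(1.602×10⁻¹⁹)(5.32×10⁻⁴)) ≈ 1.16×10²⁶ m⁻³.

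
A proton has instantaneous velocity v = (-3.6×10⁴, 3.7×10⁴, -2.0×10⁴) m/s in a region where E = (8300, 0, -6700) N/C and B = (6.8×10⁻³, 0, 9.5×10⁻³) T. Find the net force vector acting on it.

F ≈ (1.39×10⁻¹⁵, 3.30×10⁻¹⁷, -1.11×10⁻¹⁵) N

v×B = (352, 206, -252) N/C.
E + v×B = (8650, 206, -6950) N/C.
F = q(E + v×B) = (1.602×10⁻¹⁹ C)·(8650, 206, -6950) = (1.39×10⁻¹⁵, 3.30×10⁻¹⁷, -1.11×10⁻¹⁵) N.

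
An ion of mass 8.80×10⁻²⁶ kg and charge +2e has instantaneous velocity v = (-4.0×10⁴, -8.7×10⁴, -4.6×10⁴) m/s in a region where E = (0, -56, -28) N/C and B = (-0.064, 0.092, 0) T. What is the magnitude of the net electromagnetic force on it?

|F| ≈ 3.40×10⁻¹⁵ N

v×B = (4230, 2940, -9250) N/C.
E + v×B = (4230, 2890, -9280) N/C.
F = q(E + v×B) = (3.204×10⁻¹⁹ C)·(4230, 2890, -9280) = (1.36×10⁻¹⁵, 9.25×10⁻¹⁶, -2.97×10⁻¹⁵) N.
|F| = 3.40×10⁻¹⁵ N.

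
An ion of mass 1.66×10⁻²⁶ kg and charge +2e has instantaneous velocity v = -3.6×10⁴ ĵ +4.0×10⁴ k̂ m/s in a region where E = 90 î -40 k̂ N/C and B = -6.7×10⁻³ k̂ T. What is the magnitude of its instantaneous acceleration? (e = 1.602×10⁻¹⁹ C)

v×B = (241, 0, 0) N/C.
E + v×B = (331, 0, -40.0) N/C.
F = q(E + v×B) = (3.204×10⁻¹⁹ C)·(331, 0, -40.0) = (1.06×10⁻¹⁶, 0, -1.28×10⁻¹⁷) N.
|a| = |F|/m = 1.069×10⁻¹⁶/1.66×10⁻²⁶ ≈ 6.44×10⁹ m/s².

|a| ≈ 6.44×10⁹ m/s²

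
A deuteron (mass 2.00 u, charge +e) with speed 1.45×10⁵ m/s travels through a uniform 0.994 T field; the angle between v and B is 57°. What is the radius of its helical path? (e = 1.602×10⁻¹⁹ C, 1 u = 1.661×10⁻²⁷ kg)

r ≈ 2.54×10⁻³ m

v⊥ = v sinθ = 1.45×10⁵·sin57° ≈ 1.216×10⁵ m/s.
r = m v⊥/(|q|B) = (3.322×10⁻²⁷)(1.216×10⁵)/((1.602×10⁻¹⁹)(0.994)) ≈ 2.54×10⁻³ m.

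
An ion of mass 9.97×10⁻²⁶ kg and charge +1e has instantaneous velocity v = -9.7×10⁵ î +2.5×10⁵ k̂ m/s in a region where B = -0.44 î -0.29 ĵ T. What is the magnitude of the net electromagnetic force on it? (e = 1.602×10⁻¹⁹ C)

|F| ≈ 4.98×10⁻¹⁴ N

v×B = (7.25×10⁴, -1.10×10⁵, 2.81×10⁵) N/C.
F = q v×B = (1.602×10⁻¹⁹ C)·(7.25×10⁴, -1.10×10⁵, 2.81×10⁵) = (1.16×10⁻¹⁴, -1.76×10⁻¹⁴, 4.51×10⁻¹⁴) N.
|F| = 4.98×10⁻¹⁴ N.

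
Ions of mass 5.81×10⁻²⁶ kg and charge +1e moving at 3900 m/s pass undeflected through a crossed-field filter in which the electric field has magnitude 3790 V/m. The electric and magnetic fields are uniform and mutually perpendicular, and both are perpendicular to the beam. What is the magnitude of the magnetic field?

Balance of forces in the selector: qE = qvB ⇒ B = E/v.
B = 3790/3900 = 0.972 T.

B = 0.972 T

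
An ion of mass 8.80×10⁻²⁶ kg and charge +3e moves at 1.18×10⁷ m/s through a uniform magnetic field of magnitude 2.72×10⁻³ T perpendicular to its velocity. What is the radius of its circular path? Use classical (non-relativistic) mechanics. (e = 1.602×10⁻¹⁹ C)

The magnetic force provides the centripetal force: |q|vB = mv²/r.
r = mv/(|q|B) = (8.80×10⁻²⁶)(1.18×10⁷)/((4.806×10⁻¹⁹)(2.72×10⁻³)) ≈ 794 m.

r ≈ 794 m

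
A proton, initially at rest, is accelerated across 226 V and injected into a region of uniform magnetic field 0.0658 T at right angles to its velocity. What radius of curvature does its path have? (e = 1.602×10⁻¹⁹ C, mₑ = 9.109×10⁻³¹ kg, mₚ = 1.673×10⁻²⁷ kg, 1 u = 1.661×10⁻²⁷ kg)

r ≈ 0.0330 m

Acceleration: |q|V = ½mv² ⇒ v = √(2|q|V/m) = √(2·1.602×10⁻¹⁹·226/1.673×10⁻²⁷) ≈ 2.080×10⁵ m/s.
In the field: r = mv/(|q|B) = (1.673×10⁻²⁷)(2.080×10⁵)/((1.602×10⁻¹⁹)(0.0658)) ≈ 0.0330 m.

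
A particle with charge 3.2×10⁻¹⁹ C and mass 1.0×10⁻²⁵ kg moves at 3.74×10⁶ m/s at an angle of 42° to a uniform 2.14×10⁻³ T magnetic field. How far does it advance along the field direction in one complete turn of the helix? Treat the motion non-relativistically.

p ≈ 2550 m

v∥ = v cosθ = 3.74×10⁶·cos42° ≈ 2.779×10⁶ m/s.
T = 2πm/(|q|B) = 2π(1.0×10⁻²⁵)/((3.2×10⁻¹⁹)(2.14×10⁻³)) ≈ 9.175×10⁻⁴ s.
pitch = v∥ T = (2.779×10⁶)(9.175×10⁻⁴) ≈ 2550 m.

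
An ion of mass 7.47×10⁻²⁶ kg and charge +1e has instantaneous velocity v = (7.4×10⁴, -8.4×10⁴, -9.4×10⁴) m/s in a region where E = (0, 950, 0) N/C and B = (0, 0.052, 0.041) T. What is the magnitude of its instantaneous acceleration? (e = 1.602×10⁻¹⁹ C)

v×B = (1440, -3030, 3850) N/C.
E + v×B = (1440, -2080, 3850) N/C.
F = q(E + v×B) = (1.602×10⁻¹⁹ C)·(1440, -2080, 3850) = (2.31×10⁻¹⁶, -3.34×10⁻¹⁶, 6.16×10⁻¹⁶) N.
|a| = |F|/m = 7.382×10⁻¹⁶/7.47×10⁻²⁶ ≈ 9.88×10⁹ m/s².

|a| ≈ 9.88×10⁹ m/s²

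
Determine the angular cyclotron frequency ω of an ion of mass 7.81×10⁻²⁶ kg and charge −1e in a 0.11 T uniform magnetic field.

ω = |q|B/m.
ω = (1.602×10⁻¹⁹)(0.11)/7.81×10⁻²⁶ ≈ 2.3×10⁵ rad/s.

ω ≈ 2.3×10⁵ rad/s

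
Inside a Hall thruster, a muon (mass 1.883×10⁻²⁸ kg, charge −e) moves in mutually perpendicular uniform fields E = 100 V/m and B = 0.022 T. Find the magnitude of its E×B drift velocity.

v_d ≈ 4500 m/s

In crossed fields the guiding centre drifts at v_d = |E×B|/B² = E/B, independent of charge and mass.
v_d = 100/0.022 = 4500 m/s.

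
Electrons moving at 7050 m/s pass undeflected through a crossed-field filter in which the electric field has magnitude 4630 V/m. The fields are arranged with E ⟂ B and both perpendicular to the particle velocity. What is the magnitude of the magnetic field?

Balance of forces in the selector: qE = qvB ⇒ B = E/v.
B = 4630/7050 = 0.657 T.

B = 0.657 T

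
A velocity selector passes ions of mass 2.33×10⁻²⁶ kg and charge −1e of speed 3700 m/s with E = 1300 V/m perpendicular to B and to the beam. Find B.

B = 0.35 T

Balance of forces in the selector: qE = qvB ⇒ B = E/v.
B = 1300/3700 = 0.35 T.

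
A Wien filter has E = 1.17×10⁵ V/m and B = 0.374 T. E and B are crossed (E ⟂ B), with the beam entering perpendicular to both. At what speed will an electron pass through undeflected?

Straight-line motion ⇒ electric and magnetic forces cancel, so E = vB.
v = E/B = 1.17×10⁵/0.374 = 3.13×10⁵ m/s.

v = 3.13×10⁵ m/s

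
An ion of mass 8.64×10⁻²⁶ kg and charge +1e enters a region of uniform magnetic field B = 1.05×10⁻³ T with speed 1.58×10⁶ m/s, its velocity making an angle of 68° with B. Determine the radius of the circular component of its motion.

v⊥ = v sinθ = 1.58×10⁶·sin68° ≈ 1.465×10⁶ m/s.
r = m v⊥/(|q|B) = (8.64×10⁻²⁶)(1.465×10⁶)/((1.602×10⁻¹⁹)(1.05×10⁻³)) ≈ 752 m.

r ≈ 752 m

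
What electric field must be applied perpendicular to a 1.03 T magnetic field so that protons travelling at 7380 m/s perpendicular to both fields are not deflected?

E = 7600 V/m

For straight-line motion qE = qvB, so E = vB.
E = 7380 × 1.03 = 7600 V/m.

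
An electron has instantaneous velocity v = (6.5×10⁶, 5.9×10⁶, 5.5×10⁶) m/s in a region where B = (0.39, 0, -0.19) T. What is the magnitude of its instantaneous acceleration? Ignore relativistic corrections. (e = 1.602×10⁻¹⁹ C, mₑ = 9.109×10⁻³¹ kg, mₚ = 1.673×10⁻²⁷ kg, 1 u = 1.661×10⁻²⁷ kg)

|a| ≈ 7.46×10¹⁷ m/s²

v×B = (-1.12×10⁶, 3.38×10⁶, -2.30×10⁶) N/C.
F = q v×B = (−1.602×10⁻¹⁹ C)·(-1.12×10⁶, 3.38×10⁶, -2.30×10⁶) = (1.80×10⁻¹³, -5.41×10⁻¹³, 3.69×10⁻¹³) N.
|a| = |F|/m = 6.792×10⁻¹³/9.109×10⁻³¹ ≈ 7.46×10¹⁷ m/s².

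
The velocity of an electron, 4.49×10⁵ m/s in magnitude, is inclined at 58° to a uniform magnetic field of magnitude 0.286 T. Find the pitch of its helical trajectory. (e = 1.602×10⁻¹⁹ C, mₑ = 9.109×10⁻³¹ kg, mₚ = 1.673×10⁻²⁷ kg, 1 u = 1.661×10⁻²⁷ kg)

v∥ = v cosθ = 4.49×10⁵·cos58° ≈ 2.379×10⁵ m/s.
T = 2πm/(|q|B) = 2π(9.109×10⁻³¹)/((1.602×10⁻¹⁹)(0.286)) ≈ 1.249×10⁻¹⁰ s.
pitch = v∥ T = (2.379×10⁵)(1.249×10⁻¹⁰) ≈ 2.97×10⁻⁵ m.

p ≈ 2.97×10⁻⁵ m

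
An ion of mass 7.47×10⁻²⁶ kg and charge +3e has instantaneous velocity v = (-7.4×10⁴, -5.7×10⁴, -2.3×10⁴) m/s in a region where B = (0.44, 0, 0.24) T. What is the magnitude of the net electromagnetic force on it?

|F| ≈ 1.42×10⁻¹⁴ N

v×B = (-1.37×10⁴, 7640, 2.51×10⁴) N/C.
F = q v×B = (4.806×10⁻¹⁹ C)·(-1.37×10⁴, 7640, 2.51×10⁴) = (-6.57×10⁻¹⁵, 3.67×10⁻¹⁵, 1.21×10⁻¹⁴) N.
|F| = 1.42×10⁻¹⁴ N.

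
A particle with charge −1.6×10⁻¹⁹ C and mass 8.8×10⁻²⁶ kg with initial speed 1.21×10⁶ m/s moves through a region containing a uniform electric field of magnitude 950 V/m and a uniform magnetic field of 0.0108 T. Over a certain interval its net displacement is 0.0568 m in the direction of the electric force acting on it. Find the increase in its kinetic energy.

The magnetic force is always ⟂ v and does no work; only the electric force changes KE.
ΔKE = F_E · d = |q|E d = (1.6×10⁻¹⁹)(950)(0.0568) ≈ 8.63×10⁻¹⁸ J.

ΔKE ≈ 8.63×10⁻¹⁸ J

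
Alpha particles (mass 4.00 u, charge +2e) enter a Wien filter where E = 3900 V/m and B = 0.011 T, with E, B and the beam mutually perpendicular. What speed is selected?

Zero net Lorentz force requires |qE| = |q v×B|, i.e. E = vB.
v = E/B = 3900/0.011 = 3.5×10⁵ m/s.
The result is independent of the particle's charge and mass.

v = 3.5×10⁵ m/s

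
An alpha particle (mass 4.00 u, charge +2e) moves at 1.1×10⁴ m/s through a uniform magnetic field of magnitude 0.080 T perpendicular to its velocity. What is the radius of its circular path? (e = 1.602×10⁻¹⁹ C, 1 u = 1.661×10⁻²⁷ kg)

The magnetic force provides the centripetal force: |q|vB = mv²/r.
r = mv/(|q|B) = (6.644×10⁻²⁷)(1.1×10⁴)/((3.204×10⁻¹⁹)(0.080)) ≈ 2.9×10⁻³ m.

r ≈ 2.9×10⁻³ m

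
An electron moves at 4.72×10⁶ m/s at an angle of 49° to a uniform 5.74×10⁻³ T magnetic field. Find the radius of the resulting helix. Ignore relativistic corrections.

v⊥ = v sinθ = 4.72×10⁶·sin49° ≈ 3.562×10⁶ m/s.
r = m v⊥/(|q|B) = (9.109×10⁻³¹)(3.562×10⁶)/((1.602×10⁻¹⁹)(5.74×10⁻³)) ≈ 3.53×10⁻³ m.

r ≈ 3.53×10⁻³ m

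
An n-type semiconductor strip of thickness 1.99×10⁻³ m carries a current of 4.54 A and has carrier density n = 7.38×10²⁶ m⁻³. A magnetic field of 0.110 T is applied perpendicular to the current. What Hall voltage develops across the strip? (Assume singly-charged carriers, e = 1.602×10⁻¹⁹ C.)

V_H ≈ 2.12×10⁻⁶ V

V_H = IB/(n e t).
V_H = (4.54)(0.110)/((7.38×10²⁶)(1.602×10⁻¹⁹)(1.99×10⁻³)) ≈ 2.12×10⁻⁶ V.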